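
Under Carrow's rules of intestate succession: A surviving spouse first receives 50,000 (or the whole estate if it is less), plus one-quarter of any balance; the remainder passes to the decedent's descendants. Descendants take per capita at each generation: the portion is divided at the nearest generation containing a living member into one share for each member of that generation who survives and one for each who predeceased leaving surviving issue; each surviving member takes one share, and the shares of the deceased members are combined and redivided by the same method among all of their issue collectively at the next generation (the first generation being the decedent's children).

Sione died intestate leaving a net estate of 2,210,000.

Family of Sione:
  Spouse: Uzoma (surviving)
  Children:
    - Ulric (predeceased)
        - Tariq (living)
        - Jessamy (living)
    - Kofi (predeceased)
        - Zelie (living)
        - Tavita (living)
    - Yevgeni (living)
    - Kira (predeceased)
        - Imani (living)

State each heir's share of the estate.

Uzoma first takes 50,000, leaving a balance of 2,160,000. Uzoma then takes one-quarter of the balance (540,000), for a total of 590,000. The remaining 1,620,000 passes to the descendants.
The descendants' portion (1,620,000) is divided at the children's generation into 4 shares of 405,000. Yevgeni takes 405,000. The 3 shares of the deceased (Ulric, Kofi, and Kira) are combined into a pool of 1,215,000.
That pool (1,215,000) is divided at the grandchildren's generation equally among Tariq, Jessamy, Zelie, Tavita, and Imani: 243,000 each.

Uzoma: 590,000; Tariq: 243,000; Jessamy: 243,000; Zelie: 243,000; Tavita: 243,000; Yevgeni: 405,000; Imani: 243,000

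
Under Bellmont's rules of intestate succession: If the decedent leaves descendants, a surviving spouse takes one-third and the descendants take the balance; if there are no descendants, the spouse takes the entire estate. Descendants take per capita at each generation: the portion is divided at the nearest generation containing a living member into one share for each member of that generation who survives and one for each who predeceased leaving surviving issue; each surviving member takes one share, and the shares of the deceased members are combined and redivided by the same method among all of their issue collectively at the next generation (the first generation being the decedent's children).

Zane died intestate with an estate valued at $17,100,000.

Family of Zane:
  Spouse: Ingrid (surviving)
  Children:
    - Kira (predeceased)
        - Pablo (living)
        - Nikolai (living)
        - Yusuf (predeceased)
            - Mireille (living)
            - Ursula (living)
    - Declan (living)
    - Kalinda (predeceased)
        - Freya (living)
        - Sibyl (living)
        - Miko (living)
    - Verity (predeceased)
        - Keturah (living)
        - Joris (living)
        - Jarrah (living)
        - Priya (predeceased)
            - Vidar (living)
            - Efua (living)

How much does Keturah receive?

Keturah receives $855,000.

Ingrid takes one-third of $17,100,000 = $5,700,000. The remaining $11,400,000 passes to the descendants.
The descendants' portion ($11,400,000) is divided at the children's generation into 4 shares of $2,850,000. Declan takes $2,850,000. The 3 shares of the deceased (Kira, Kalinda, and Verity) are combined into a pool of $8,550,000.
That pool ($8,550,000) is divided at the grandchildren's generation into 10 shares of $855,000. Pablo, Nikolai, Freya, Sibyl, Miko, Keturah, Joris, and Jarrah each take $855,000. The 2 shares of the deceased (Yusuf and Priya) are combined into a pool of $1,710,000.
That pool ($1,710,000) is divided at the great-grandchildren's generation equally among Mireille, Ursula, Vidar, and Efua: $427,500 each.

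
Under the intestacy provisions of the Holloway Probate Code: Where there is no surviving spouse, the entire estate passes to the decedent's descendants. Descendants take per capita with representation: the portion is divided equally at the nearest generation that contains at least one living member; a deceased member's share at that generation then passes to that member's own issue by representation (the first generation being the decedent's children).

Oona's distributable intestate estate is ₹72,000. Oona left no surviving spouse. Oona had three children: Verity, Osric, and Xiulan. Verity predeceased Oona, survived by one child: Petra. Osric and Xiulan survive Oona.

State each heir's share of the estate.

The entire ₹72,000 passes to the descendants.
That amount (₹72,000) is divided into 3 shares of ₹24,000: Osric and Xiulan each take ₹24,000; Verity's ₹24,000 share passes to Verity's issue.
Verity's share (₹24,000) passes entirely to Petra.

Petra: ₹24,000; Osric: ₹24,000; Xiulan: ₹24,000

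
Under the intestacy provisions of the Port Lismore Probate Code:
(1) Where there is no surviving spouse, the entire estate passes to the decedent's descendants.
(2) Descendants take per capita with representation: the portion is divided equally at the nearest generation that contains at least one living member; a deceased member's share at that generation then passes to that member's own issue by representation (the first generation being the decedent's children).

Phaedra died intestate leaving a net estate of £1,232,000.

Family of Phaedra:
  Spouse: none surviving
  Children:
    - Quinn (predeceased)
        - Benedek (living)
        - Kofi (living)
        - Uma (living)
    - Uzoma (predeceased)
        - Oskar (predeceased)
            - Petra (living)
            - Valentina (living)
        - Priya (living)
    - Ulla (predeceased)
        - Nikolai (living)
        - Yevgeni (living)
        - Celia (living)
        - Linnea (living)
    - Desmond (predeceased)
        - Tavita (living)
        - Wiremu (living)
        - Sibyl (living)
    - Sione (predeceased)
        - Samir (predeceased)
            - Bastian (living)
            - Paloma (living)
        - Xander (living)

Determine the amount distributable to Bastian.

The entire £1,232,000 passes to the descendants.
No child survives, so the initial division is made at the grandchildren's generation.
That amount (£1,232,000) is divided into 14 shares of £88,000: Benedek, Kofi, Uma, Priya, Nikolai, Yevgeni, Celia, Linnea, Tavita, Wiremu, Sibyl, and Xander each take £88,000; Oskar's £88,000 share passes to Oskar's issue; Samir's £88,000 share passes to Samir's issue.
Oskar's share (£88,000) is divided into 2 shares of £44,000: Petra and Valentina each take £44,000.
Samir's share (£88,000) is divided into 2 shares of £44,000: Bastian and Paloma each take £44,000.

Bastian receives £44,000.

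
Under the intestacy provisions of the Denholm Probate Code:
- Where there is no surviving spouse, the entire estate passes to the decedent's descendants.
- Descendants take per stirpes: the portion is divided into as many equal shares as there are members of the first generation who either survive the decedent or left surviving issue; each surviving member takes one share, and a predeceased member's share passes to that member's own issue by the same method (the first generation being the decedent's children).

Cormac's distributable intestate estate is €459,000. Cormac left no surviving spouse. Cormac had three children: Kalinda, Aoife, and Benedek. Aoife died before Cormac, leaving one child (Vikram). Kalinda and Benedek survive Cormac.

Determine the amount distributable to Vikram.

The entire €459,000 passes to the descendants.
That amount (€459,000) is divided into 3 shares of €153,000: Kalinda and Benedek each take €153,000; Aoife's €153,000 share passes to Aoife's issue.
Aoife's share (€153,000) passes entirely to Vikram.

Vikram receives €153,000.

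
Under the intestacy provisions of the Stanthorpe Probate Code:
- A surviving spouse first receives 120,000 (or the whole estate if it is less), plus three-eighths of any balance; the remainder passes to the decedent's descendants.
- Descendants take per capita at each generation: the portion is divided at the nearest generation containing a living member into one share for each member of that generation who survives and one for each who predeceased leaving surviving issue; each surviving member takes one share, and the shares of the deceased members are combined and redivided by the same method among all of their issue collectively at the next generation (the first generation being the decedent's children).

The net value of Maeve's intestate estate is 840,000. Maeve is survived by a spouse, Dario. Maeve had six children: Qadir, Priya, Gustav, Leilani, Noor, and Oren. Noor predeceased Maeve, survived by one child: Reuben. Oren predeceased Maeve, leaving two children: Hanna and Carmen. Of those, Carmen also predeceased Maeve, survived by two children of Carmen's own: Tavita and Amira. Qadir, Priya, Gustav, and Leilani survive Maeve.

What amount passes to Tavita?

Dario first takes 120,000, leaving a balance of 720,000. Dario then takes three-eighths of the balance (270,000), for a total of 390,000. The remaining 450,000 passes to the descendants.
The descendants' portion (450,000) is divided at the children's generation into 6 shares of 75,000. Qadir, Priya, Gustav, and Leilani each take 75,000. The 2 shares of the deceased (Noor and Oren) are combined into a pool of 150,000.
That pool (150,000) is divided at the grandchildren's generation into 3 shares of 50,000. Reuben and Hanna each take 50,000. The remaining share for the deceased Carmen (50,000) is carried to the next generation.
That pool (50,000) is divided at the great-grandchildren's generation equally among Tavita and Amira: 25,000 each.

Tavita receives 25,000.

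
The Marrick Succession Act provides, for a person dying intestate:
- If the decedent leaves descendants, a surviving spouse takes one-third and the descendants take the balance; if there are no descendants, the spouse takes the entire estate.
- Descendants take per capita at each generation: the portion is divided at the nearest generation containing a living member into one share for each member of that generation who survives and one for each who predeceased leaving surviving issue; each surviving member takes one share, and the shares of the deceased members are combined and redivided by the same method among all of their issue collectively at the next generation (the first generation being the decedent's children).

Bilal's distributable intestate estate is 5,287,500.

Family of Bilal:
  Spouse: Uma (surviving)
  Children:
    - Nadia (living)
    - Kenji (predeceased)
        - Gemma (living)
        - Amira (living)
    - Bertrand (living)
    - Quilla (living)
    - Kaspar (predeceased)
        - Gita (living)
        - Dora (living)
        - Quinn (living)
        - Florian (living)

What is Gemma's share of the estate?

Uma takes one-third of 5,287,500 = 1,762,500. The remaining 3,525,000 passes to the descendants.
The descendants' portion (3,525,000) is divided at the children's generation into 5 shares of 705,000. Nadia, Bertrand, and Quilla each take 705,000. The 2 shares of the deceased (Kenji and Kaspar) are combined into a pool of 1,410,000.
That pool (1,410,000) is divided at the grandchildren's generation equally among Gemma, Amira, Gita, Dora, Quinn, and Florian: 235,000 each.

Gemma receives 235,000.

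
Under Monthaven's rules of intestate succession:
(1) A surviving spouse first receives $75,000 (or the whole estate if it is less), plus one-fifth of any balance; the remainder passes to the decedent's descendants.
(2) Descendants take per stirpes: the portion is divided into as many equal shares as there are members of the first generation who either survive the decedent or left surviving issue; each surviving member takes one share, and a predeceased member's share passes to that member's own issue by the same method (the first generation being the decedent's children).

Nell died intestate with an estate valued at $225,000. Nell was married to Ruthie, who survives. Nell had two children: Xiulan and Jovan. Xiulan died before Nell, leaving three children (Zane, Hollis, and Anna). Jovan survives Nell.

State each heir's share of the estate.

Ruthie: $105,000; Zane: $20,000; Hollis: $20,000; Anna: $20,000; Jovan: $60,000

Ruthie first takes $75,000, leaving a balance of $150,000. Ruthie then takes one-fifth of the balance ($30,000), for a total of $105,000. The remaining $120,000 passes to the descendants.
The descendants' portion ($120,000) is divided into 2 shares of $60,000: Jovan takes $60,000; Xiulan's $60,000 share passes to Xiulan's issue.
Xiulan's share ($60,000) is divided into 3 shares of $20,000: Zane, Hollis, and Anna each take $20,000.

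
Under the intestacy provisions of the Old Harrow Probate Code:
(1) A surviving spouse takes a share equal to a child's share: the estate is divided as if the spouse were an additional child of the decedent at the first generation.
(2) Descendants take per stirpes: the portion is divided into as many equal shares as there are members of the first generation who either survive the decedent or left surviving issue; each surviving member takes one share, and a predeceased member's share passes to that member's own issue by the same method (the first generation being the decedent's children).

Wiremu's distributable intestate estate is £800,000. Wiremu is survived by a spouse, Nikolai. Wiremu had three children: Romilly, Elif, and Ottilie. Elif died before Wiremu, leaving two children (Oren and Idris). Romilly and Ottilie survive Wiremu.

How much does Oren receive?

The spouse counts as an additional share at the children's level, so there are 4 primary shares of £200,000. Nikolai takes one such share (£200,000).
The children's combined portion (£600,000) is divided into 3 shares of £200,000: Romilly and Ottilie each take £200,000; Elif's £200,000 share passes to Elif's issue.
Elif's share (£200,000) is divided into 2 shares of £100,000: Oren and Idris each take £100,000.

Oren receives £100,000.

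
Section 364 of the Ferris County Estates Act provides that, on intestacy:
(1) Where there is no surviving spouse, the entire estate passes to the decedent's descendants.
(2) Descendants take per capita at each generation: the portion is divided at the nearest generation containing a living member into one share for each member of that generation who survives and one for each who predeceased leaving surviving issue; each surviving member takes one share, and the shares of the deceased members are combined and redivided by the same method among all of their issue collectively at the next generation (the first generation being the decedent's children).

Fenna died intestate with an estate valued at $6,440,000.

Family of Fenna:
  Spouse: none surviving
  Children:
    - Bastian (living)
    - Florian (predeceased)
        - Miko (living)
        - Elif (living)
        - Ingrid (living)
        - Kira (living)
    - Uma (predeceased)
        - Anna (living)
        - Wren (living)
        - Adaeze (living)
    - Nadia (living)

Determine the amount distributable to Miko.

The entire $6,440,000 passes to the descendants.
That amount ($6,440,000) is divided at the children's generation into 4 shares of $1,610,000. Bastian and Nadia each take $1,610,000. The 2 shares of the deceased (Florian and Uma) are combined into a pool of $3,220,000.
That pool ($3,220,000) is divided at the grandchildren's generation equally among Miko, Elif, Ingrid, Kira, Anna, Wren, and Adaeze: $460,000 each.

Miko receives $460,000.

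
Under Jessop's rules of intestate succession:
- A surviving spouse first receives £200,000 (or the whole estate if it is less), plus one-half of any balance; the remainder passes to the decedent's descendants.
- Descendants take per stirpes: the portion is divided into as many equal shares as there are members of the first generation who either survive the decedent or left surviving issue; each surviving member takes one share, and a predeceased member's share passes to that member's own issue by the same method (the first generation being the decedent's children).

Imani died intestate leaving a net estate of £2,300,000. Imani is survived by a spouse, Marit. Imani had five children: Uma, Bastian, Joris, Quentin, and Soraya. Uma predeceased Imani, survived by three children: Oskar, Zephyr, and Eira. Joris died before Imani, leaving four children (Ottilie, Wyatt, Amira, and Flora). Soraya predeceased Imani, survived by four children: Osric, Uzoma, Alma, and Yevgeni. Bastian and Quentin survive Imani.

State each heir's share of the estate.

Marit: £1,250,000; Oskar: £70,000; Zephyr: £70,000; Eira: £70,000; Bastian: £210,000; Ottilie: £52,500; Wyatt: £52,500; Amira: £52,500; Flora: £52,500; Quentin: £210,000; Osric: £52,500; Uzoma: £52,500; Alma: £52,500; Yevgeni: £52,500

Marit first takes £200,000, leaving a balance of £2,100,000. Marit then takes one-half of the balance (£1,050,000), for a total of £1,250,000. The remaining £1,050,000 passes to the descendants.
The descendants' portion (£1,050,000) is divided into 5 shares of £210,000: Bastian and Quentin each take £210,000; Uma's £210,000 share passes to Uma's issue; Joris's £210,000 share passes to Joris's issue; Soraya's £210,000 share passes to Soraya's issue.
Uma's share (£210,000) is divided into 3 shares of £70,000: Oskar, Zephyr, and Eira each take £70,000.
Joris's share (£210,000) is divided into 4 shares of £52,500: Ottilie, Wyatt, Amira, and Flora each take £52,500.
Soraya's share (£210,000) is divided into 4 shares of £52,500: Osric, Uzoma, Alma, and Yevgeni each take £52,500.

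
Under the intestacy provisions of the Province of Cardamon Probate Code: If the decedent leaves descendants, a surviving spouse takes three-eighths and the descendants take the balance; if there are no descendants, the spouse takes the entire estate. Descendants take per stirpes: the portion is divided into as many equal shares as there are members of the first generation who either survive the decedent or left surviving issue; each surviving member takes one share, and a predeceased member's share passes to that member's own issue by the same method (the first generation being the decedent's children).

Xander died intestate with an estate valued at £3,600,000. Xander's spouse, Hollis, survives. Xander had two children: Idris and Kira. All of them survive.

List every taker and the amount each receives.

Hollis: £1,350,000; Idris: £1,125,000; Kira: £1,125,000

Hollis takes three-eighths of £3,600,000 = £1,350,000. The remaining £2,250,000 passes to the descendants.
The descendants' portion (£2,250,000) is divided into 2 shares of £1,125,000: Idris and Kira each take £1,125,000.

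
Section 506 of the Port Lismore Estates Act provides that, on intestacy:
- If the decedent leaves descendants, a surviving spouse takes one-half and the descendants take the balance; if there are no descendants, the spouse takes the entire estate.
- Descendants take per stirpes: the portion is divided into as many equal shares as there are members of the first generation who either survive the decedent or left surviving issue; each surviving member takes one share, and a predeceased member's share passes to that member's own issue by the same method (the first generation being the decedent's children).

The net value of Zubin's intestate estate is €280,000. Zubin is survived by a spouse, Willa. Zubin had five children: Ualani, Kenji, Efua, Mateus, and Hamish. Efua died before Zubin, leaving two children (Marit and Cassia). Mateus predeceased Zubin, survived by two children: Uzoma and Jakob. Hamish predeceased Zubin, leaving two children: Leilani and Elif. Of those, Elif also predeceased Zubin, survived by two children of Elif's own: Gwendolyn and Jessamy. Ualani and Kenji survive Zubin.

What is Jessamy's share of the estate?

Willa takes one-half of €280,000 = €140,000. The remaining €140,000 passes to the descendants.
The descendants' portion (€140,000) is divided into 5 shares of €28,000: Ualani and Kenji each take €28,000; Efua's €28,000 share passes to Efua's issue; Mateus's €28,000 share passes to Mateus's issue; Hamish's €28,000 share passes to Hamish's issue.
Efua's share (€28,000) is divided into 2 shares of €14,000: Marit and Cassia each take €14,000.
Mateus's share (€28,000) is divided into 2 shares of €14,000: Uzoma and Jakob each take €14,000.
Hamish's share (€28,000) is divided into 2 shares of €14,000: Leilani takes €14,000; Elif's €14,000 share passes to Elif's issue.
Elif's share (€14,000) is divided into 2 shares of €7,000: Gwendolyn and Jessamy each take €7,000.

Jessamy receives €7,000.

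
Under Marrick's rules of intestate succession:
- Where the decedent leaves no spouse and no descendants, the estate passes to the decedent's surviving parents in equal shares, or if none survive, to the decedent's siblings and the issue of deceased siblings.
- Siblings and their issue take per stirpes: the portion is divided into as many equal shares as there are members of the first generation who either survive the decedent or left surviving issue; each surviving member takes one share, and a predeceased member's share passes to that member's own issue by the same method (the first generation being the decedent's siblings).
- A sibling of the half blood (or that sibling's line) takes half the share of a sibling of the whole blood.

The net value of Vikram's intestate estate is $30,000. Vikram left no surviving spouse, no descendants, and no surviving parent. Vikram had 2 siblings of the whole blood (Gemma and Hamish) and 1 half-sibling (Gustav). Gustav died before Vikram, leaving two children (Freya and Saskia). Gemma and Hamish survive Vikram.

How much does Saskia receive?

The entire $30,000 passes to the siblings and their issue.
Counting each half-blood sibling's line as half a unit, there are 5/2 units in $30,000, so one unit is $12,000. Whole-blood lines (Gemma and Hamish) take $12,000 each; half-blood lines (Gustav) take $6,000 each.
Gustav's share ($6,000) is divided into 2 shares of $3,000: Freya and Saskia each take $3,000.

Saskia receives $3,000.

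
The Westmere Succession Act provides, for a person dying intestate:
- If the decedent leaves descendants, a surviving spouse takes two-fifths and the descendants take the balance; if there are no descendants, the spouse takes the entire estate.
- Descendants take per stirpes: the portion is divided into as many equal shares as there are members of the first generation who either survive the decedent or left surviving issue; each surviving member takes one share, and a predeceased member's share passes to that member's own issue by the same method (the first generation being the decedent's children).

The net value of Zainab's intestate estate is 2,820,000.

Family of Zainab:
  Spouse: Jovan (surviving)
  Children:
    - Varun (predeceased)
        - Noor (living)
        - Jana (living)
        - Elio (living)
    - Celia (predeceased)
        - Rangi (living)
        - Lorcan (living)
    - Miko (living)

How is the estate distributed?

Jovan takes two-fifths of 2,820,000 = 1,128,000. The remaining 1,692,000 passes to the descendants.
The descendants' portion (1,692,000) is divided into 3 shares of 564,000: Miko takes 564,000; Varun's 564,000 share passes to Varun's issue; Celia's 564,000 share passes to Celia's issue.
Varun's share (564,000) is divided into 3 shares of 188,000: Noor, Jana, and Elio each take 188,000.
Celia's share (564,000) is divided into 2 shares of 282,000: Rangi and Lorcan each take 282,000.

Jovan: 1,128,000; Noor: 188,000; Jana: 188,000; Elio: 188,000; Rangi: 282,000; Lorcan: 282,000; Miko: 564,000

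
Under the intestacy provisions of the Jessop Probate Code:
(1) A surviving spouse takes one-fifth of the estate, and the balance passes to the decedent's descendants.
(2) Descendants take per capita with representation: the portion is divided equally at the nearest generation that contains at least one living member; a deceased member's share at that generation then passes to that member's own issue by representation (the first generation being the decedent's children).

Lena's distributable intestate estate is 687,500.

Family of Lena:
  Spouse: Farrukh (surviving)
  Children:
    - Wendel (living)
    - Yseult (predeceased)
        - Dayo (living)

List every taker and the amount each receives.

Farrukh: 137,500; Wendel: 275,000; Dayo: 275,000

Farrukh takes one-fifth of 687,500 = 137,500. The remaining 550,000 passes to the descendants.
The descendants' portion (550,000) is divided into 2 shares of 275,000: Wendel takes 275,000; Yseult's 275,000 share passes to Yseult's issue.
Yseult's share (275,000) passes entirely to Dayo.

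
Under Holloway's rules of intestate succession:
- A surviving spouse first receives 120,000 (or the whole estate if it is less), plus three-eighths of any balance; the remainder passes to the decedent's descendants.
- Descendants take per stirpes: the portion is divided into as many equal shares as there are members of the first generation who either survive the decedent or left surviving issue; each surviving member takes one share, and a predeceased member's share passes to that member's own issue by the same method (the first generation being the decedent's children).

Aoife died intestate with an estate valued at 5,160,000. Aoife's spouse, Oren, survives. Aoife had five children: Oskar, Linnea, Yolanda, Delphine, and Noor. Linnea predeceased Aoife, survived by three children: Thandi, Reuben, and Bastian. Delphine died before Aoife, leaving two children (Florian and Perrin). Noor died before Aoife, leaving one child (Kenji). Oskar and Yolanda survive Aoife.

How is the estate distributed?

Oren: 2,010,000; Oskar: 630,000; Thandi: 210,000; Reuben: 210,000; Bastian: 210,000; Yolanda: 630,000; Florian: 315,000; Perrin: 315,000; Kenji: 630,000

Oren first takes 120,000, leaving a balance of 5,040,000. Oren then takes three-eighths of the balance (1,890,000), for a total of 2,010,000. The remaining 3,150,000 passes to the descendants.
The descendants' portion (3,150,000) is divided into 5 shares of 630,000: Oskar and Yolanda each take 630,000; Linnea's 630,000 share passes to Linnea's issue; Delphine's 630,000 share passes to Delphine's issue; Noor's 630,000 share passes to Noor's issue.
Linnea's share (630,000) is divided into 3 shares of 210,000: Thandi, Reuben, and Bastian each take 210,000.
Delphine's share (630,000) is divided into 2 shares of 315,000: Florian and Perrin each take 315,000.
Noor's share (630,000) passes entirely to Kenji.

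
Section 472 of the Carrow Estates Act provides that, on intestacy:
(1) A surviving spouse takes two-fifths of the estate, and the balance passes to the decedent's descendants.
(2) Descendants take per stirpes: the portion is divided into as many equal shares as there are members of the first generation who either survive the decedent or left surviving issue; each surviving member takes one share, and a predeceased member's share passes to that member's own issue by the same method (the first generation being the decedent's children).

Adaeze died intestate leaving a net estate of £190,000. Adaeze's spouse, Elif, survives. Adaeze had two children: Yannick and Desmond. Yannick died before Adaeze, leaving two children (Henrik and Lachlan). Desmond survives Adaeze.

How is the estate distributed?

Elif takes two-fifths of £190,000 = £76,000. The remaining £114,000 passes to the descendants.
The descendants' portion (£114,000) is divided into 2 shares of £57,000: Desmond takes £57,000; Yannick's £57,000 share passes to Yannick's issue.
Yannick's share (£57,000) is divided into 2 shares of £28,500: Henrik and Lachlan each take £28,500.

Elif: £76,000; Henrik: £28,500; Lachlan: £28,500; Desmond: £57,000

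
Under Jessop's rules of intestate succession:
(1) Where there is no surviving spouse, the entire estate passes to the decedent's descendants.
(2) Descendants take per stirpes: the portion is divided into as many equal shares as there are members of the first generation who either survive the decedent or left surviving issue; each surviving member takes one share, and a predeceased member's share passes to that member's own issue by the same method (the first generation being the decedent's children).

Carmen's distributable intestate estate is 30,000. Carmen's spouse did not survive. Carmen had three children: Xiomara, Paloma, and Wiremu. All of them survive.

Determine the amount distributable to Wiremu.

Wiremu receives 10,000.

The entire 30,000 passes to the descendants.
That amount (30,000) is divided into 3 shares of 10,000: Xiomara, Paloma, and Wiremu each take 10,000.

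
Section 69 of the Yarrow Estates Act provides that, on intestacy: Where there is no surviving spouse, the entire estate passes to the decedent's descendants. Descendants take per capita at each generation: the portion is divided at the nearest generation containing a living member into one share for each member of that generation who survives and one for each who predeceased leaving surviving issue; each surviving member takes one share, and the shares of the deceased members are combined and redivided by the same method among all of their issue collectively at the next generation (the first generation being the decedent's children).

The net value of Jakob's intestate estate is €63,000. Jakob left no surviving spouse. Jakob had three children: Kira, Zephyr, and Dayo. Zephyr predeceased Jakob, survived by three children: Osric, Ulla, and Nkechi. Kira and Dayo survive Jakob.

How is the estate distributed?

The entire €63,000 passes to the descendants.
That amount (€63,000) is divided at the children's generation into 3 shares of €21,000. Kira and Dayo each take €21,000. The remaining share for the deceased Zephyr (€21,000) is carried to the next generation.
That pool (€21,000) is divided at the grandchildren's generation equally among Osric, Ulla, and Nkechi: €7,000 each.

Kira: €21,000; Osric: €7,000; Ulla: €7,000; Nkechi: €7,000; Dayo: €21,000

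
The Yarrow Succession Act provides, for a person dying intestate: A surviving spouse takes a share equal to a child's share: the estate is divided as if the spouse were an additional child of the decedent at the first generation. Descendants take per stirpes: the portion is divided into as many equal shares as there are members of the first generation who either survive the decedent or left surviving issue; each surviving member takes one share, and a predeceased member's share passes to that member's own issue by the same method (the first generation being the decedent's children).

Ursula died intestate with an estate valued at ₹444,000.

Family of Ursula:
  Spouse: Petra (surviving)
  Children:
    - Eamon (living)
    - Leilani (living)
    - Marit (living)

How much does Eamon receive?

The spouse counts as an additional share at the children's level, so there are 4 primary shares of ₹111,000. Petra takes one such share (₹111,000).
The children's combined portion (₹333,000) is divided into 3 shares of ₹111,000: Eamon, Leilani, and Marit each take ₹111,000.

Eamon receives ₹111,000.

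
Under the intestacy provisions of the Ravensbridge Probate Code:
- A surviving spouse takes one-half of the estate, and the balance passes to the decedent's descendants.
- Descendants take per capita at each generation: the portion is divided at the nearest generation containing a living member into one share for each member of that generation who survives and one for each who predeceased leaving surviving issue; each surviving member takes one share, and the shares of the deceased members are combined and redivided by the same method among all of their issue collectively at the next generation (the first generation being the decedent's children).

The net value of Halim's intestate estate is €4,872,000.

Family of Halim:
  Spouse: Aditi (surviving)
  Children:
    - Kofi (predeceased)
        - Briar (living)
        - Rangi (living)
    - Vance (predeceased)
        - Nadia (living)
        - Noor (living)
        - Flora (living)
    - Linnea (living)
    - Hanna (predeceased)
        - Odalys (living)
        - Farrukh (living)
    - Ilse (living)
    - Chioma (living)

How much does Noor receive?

Noor receives €174,000.

Aditi takes one-half of €4,872,000 = €2,436,000. The remaining €2,436,000 passes to the descendants.
The descendants' portion (€2,436,000) is divided at the children's generation into 6 shares of €406,000. Linnea, Ilse, and Chioma each take €406,000. The 3 shares of the deceased (Kofi, Vance, and Hanna) are combined into a pool of €1,218,000.
That pool (€1,218,000) is divided at the grandchildren's generation equally among Briar, Rangi, Nadia, Noor, Flora, Odalys, and Farrukh: €174,000 each.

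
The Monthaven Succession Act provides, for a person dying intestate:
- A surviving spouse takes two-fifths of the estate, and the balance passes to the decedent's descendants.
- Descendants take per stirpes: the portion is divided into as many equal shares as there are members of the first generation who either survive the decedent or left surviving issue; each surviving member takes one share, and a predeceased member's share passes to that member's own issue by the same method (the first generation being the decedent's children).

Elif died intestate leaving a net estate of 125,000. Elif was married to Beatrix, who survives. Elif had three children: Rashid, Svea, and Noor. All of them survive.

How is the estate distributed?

Beatrix takes two-fifths of 125,000 = 50,000. The remaining 75,000 passes to the descendants.
The descendants' portion (75,000) is divided into 3 shares of 25,000: Rashid, Svea, and Noor each take 25,000.

Beatrix: 50,000; Rashid: 25,000; Svea: 25,000; Noor: 25,000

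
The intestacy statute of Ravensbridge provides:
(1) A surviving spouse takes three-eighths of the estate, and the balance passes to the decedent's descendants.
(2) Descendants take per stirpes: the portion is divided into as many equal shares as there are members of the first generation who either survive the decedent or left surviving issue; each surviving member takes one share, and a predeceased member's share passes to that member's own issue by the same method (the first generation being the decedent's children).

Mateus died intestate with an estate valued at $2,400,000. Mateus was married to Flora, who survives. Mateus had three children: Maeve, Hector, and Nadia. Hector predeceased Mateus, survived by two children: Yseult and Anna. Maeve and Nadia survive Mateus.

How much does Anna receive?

Flora takes three-eighths of $2,400,000 = $900,000. The remaining $1,500,000 passes to the descendants.
The descendants' portion ($1,500,000) is divided into 3 shares of $500,000: Maeve and Nadia each take $500,000; Hector's $500,000 share passes to Hector's issue.
Hector's share ($500,000) is divided into 2 shares of $250,000: Yseult and Anna each take $250,000.

Anna receives $250,000.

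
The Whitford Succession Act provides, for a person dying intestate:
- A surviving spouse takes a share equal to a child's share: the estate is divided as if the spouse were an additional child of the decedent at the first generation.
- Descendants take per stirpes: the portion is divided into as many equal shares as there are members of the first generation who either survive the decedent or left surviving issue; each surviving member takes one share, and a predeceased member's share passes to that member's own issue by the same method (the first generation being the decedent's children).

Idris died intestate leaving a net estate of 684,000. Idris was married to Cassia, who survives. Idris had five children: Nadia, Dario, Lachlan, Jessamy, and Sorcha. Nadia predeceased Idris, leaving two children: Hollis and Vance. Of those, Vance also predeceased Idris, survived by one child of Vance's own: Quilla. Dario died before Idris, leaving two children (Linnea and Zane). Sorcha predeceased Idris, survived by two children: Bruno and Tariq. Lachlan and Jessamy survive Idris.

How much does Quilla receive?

The spouse counts as an additional share at the children's level, so there are 6 primary shares of 114,000. Cassia takes one such share (114,000).
The children's combined portion (570,000) is divided into 5 shares of 114,000: Lachlan and Jessamy each take 114,000; Nadia's 114,000 share passes to Nadia's issue; Dario's 114,000 share passes to Dario's issue; Sorcha's 114,000 share passes to Sorcha's issue.
Nadia's share (114,000) is divided into 2 shares of 57,000: Hollis takes 57,000; Vance's 57,000 share passes to Vance's issue.
Vance's share (57,000) passes entirely to Quilla.
Dario's share (114,000) is divided into 2 shares of 57,000: Linnea and Zane each take 57,000.
Sorcha's share (114,000) is divided into 2 shares of 57,000: Bruno and Tariq each take 57,000.

Quilla receives 57,000.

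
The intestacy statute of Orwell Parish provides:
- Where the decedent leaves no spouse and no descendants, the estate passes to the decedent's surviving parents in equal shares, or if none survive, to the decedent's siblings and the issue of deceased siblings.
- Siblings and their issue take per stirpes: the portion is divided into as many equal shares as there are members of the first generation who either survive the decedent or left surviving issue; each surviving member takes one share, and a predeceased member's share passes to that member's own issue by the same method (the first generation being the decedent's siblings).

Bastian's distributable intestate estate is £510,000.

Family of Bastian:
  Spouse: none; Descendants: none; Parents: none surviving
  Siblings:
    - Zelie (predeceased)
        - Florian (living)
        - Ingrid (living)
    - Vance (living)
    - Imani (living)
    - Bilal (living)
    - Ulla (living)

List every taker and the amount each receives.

Florian: £51,000; Ingrid: £51,000; Vance: £102,000; Imani: £102,000; Bilal: £102,000; Ulla: £102,000

The entire £510,000 passes to the siblings and their issue.
That amount (£510,000) is divided into 5 shares of £102,000: Vance, Imani, Bilal, and Ulla each take £102,000; Zelie's £102,000 share passes to Zelie's issue.
Zelie's share (£102,000) is divided into 2 shares of £51,000: Florian and Ingrid each take £51,000.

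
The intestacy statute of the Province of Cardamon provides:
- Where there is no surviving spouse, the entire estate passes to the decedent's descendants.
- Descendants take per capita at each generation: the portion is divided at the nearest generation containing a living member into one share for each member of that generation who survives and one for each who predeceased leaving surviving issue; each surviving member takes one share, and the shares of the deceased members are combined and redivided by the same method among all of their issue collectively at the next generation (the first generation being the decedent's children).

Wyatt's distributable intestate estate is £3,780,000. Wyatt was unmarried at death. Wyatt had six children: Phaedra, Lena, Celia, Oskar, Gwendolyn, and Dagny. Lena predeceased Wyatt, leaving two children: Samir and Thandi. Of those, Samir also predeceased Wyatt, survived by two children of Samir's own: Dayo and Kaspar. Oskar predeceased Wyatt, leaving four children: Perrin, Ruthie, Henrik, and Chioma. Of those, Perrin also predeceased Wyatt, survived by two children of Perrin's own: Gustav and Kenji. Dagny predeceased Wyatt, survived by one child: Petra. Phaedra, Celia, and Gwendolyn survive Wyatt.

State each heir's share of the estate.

Phaedra: £630,000; Dayo: £135,000; Kaspar: £135,000; Thandi: £270,000; Celia: £630,000; Gustav: £135,000; Kenji: £135,000; Ruthie: £270,000; Henrik: £270,000; Chioma: £270,000; Gwendolyn: £630,000; Petra: £270,000

The entire £3,780,000 passes to the descendants.
That amount (£3,780,000) is divided at the children's generation into 6 shares of £630,000. Phaedra, Celia, and Gwendolyn each take £630,000. The 3 shares of the deceased (Lena, Oskar, and Dagny) are combined into a pool of £1,890,000.
That pool (£1,890,000) is divided at the grandchildren's generation into 7 shares of £270,000. Thandi, Ruthie, Henrik, Chioma, and Petra each take £270,000. The 2 shares of the deceased (Samir and Perrin) are combined into a pool of £540,000.
That pool (£540,000) is divided at the great-grandchildren's generation equally among Dayo, Kaspar, Gustav, and Kenji: £135,000 each.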